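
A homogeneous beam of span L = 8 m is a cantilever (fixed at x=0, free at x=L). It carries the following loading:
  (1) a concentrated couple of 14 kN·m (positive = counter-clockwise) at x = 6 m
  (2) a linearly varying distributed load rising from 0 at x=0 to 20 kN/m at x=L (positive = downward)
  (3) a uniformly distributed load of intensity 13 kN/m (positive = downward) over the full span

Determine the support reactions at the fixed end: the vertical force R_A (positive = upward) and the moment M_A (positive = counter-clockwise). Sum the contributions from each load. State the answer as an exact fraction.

Load 1 — applied couple M₀=14 kN·m at a=6 m (b=L-a=2):
  R_A = 0 kN
  M_A = -M₀ = -14 kN·m
Load 2 — triangular load w₀=20 kN/m (0→w₀ over full span):
  R_A = w₀L/2 = 20·8/2 = 80 kN
  M_A = w₀L²/3 = 20·8²/3 = 1280/3 kN·m
Load 3 — uniform load w=13 kN/m over full span:
  R_A = wL = 13·8 = 104 kN
  M_A = wL²/2 = 13·8²/2 = 416 kN·m
Superposition: R_A = 184 kN, M_A = 2486/3 kN·m

R_A = 184 kN, M_A = 2486/3 kN·m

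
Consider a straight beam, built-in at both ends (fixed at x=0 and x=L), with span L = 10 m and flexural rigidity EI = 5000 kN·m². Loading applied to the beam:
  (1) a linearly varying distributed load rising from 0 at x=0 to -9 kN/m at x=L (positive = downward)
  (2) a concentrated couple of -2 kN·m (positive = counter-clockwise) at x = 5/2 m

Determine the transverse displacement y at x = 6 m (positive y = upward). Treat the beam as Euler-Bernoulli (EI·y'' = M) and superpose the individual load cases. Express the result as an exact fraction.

y(6) = 2743/125000 m

Load 1 — triangular load w₀=-9 kN/m (0→w₀ over full span):
  y_1 = -w₀x²(L-x)²(x+2L)/(120LEI) = -(-9)·6²·(10-6)²·(6+2·10)/(120·10·5000) = 351/15625 m
Load 2 — applied couple M₀=-2 kN·m at a=5/2 m (b=L-a=15/2):
  y_2 = (R_Ax³/6 - M_Ax²/2 - M₀(x-a)²/2)/EI  [x>a] with R_A=-9/40, M_A=3/8 = ((-9/40)·6³/6 - (3/8)·6²/2 - (-2)·(6-(5/2))²/2)/5000 = -13/25000 m
Superposition: y = Σ y_i = 2743/125000 m ≈ 0.021944 m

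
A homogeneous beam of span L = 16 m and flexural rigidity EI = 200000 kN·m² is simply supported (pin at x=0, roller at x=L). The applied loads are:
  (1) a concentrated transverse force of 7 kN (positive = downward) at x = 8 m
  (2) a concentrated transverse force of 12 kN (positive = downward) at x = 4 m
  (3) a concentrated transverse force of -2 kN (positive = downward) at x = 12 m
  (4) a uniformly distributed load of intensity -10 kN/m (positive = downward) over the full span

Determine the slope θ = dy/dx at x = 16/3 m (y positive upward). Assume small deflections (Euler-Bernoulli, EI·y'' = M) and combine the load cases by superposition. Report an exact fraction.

Load 1 — point force P=7 kN at a=8 m (b=L-a=8):
  θ_1 = -Pb(L²-b²-3x²)/(6LEI)  [x≤a] = -7·8·(16²-8²-3·(16/3)²)/(6·16·200000) = -7/22500 rad
Load 2 — point force P=12 kN at a=4 m (b=L-a=12):
  θ_2 = -Pa(2L²-6Lx+3x²+a²)/(6LEI)  [x>a] = -12·4·(2·16²-6·16·(16/3)+3·(16/3)²+4²)/(6·16·200000) = -19/75000 rad
Load 3 — point force P=-2 kN at a=12 m (b=L-a=4):
  θ_3 = -Pb(L²-b²-3x²)/(6LEI)  [x≤a] = -(-2)·4·(16²-4²-3·(16/3)²)/(6·16·200000) = 29/450000 rad
Load 4 — uniform load w=-10 kN/m over full span:
  θ_4 = -w(L³-6Lx²+4x³)/(24EI) = -(-10)·(16³-6·16·(16/3)²+4·(16/3)³)/(24·200000) = 208/50625 rad
Superposition: θ = Σ θ_i = 2923/810000 rad ≈ 0.003609 rad

θ(16/3) = 2923/810000 rad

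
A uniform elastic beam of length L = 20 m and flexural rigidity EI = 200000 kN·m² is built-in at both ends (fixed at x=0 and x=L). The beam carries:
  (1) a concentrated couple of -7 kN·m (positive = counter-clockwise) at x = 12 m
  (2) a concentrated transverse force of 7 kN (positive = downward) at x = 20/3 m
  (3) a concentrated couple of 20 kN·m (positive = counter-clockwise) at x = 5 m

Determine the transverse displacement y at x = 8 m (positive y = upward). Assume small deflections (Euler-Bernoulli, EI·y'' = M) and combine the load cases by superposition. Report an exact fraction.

y(8) = -4333/12500000 m

Load 1 — applied couple M₀=-7 kN·m at a=12 m (b=L-a=8):
  y_1 = (R_Ax³/6 - M_Ax²/2)/EI  [x≤a] with R_A=-63/125, M_A=-56/25 = ((-63/125)·8³/6 - (-56/25)·8²/2)/200000 = 56/390625 m
Load 2 — point force P=7 kN at a=20/3 m (b=L-a=40/3):
  y_2 = -Pa²(L-x)²(3bL-(3b+a)(L-x))/(6L³EI)  [x>a] = -7·(20/3)²·(20-8)²·(3·(40/3)·20-(3·(40/3)+(20/3))·(20-8))/(6·20³·200000) = -7/6250 m
Load 3 — applied couple M₀=20 kN·m at a=5 m (b=L-a=15):
  y_3 = (R_Ax³/6 - M_Ax²/2 - M₀(x-a)²/2)/EI  [x>a] with R_A=9/8, M_A=-15/4 = ((9/8)·8³/6 - (-15/4)·8²/2 - 20·(8-5)²/2)/200000 = 63/100000 m
Superposition: y = Σ y_i = -4333/12500000 m ≈ -0.000347 m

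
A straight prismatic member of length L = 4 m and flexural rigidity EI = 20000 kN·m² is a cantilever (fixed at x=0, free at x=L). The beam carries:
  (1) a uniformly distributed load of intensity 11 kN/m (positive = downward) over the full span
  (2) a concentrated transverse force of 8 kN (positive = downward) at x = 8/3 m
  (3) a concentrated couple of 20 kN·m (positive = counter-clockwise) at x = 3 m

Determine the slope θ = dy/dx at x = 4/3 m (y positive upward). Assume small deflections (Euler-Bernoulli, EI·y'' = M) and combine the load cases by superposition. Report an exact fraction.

Load 1 — uniform load w=11 kN/m over full span:
  θ_1 = -wx(x²-3Lx+3L²)/(6EI) = -11·(4/3)·((4/3)²-3·4·(4/3)+3·4²)/(6·20000) = -209/50625 rad
Load 2 — point force P=8 kN at a=8/3 m (b=L-a=4/3):
  θ_2 = -Px(2a-x)/(2EI)  [x≤a] = -8·(4/3)·(2·(8/3)-(4/3))/(2·20000) = -2/1875 rad
Load 3 — applied couple M₀=20 kN·m at a=3 m (b=L-a=1):
  θ_3 = M₀x/EI  [x≤a] = 20·(4/3)/20000 = 1/750 rad
Superposition: θ = Σ θ_i = -391/101250 rad ≈ -0.003862 rad

θ(4/3) = -391/101250 rad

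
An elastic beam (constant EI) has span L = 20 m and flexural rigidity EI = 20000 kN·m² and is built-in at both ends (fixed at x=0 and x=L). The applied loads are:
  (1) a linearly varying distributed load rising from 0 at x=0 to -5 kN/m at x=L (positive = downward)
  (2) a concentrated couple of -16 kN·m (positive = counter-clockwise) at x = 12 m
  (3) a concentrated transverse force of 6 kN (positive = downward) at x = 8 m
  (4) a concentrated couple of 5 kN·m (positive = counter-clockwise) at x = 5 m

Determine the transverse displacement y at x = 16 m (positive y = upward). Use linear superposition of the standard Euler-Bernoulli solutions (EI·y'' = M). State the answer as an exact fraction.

y(16) = 310997/15000000 m

Load 1 — triangular load w₀=-5 kN/m (0→w₀ over full span):
  y_1 = -w₀x²(L-x)²(x+2L)/(120LEI) = -(-5)·16²·(20-16)²·(16+2·20)/(120·20·20000) = 224/9375 m
Load 2 — applied couple M₀=-16 kN·m at a=12 m (b=L-a=8):
  y_2 = (R_Ax³/6 - M_Ax²/2 - M₀(x-a)²/2)/EI  [x>a] with R_A=-144/125, M_A=-128/25 = ((-144/125)·16³/6 - (-128/25)·16²/2 - (-16)·(16-12)²/2)/20000 = -12/78125 m
Load 3 — point force P=6 kN at a=8 m (b=L-a=12):
  y_3 = -Pa²(L-x)²(3bL-(3b+a)(L-x))/(6L³EI)  [x>a] = -6·8²·(20-16)²·(3·12·20-(3·12+8)·(20-16))/(6·20³·20000) = -272/78125 m
Load 4 — applied couple M₀=5 kN·m at a=5 m (b=L-a=15):
  y_4 = (R_Ax³/6 - M_Ax²/2 - M₀(x-a)²/2)/EI  [x>a] with R_A=9/32, M_A=-15/16 = ((9/32)·16³/6 - (-15/16)·16²/2 - 5·(16-5)²/2)/20000 = 19/40000 m
Superposition: y = Σ y_i = 310997/15000000 m ≈ 0.020733 m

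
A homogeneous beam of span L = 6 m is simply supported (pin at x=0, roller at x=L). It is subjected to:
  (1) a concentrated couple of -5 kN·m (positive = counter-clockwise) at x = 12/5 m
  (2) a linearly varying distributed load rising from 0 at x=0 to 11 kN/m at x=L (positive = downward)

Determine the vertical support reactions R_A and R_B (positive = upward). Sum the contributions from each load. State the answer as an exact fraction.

Load 1 — applied couple M₀=-5 kN·m at a=12/5 m (b=L-a=18/5):
  R_A = M₀/L = (-5)/6 = -5/6 kN
  R_B = -M₀/L = -(-5)/6 = 5/6 kN
Load 2 — triangular load w₀=11 kN/m (0→w₀ over full span):
  R_A = w₀L/6 = 11·6/6 = 11 kN
  R_B = w₀L/3 = 11·6/3 = 22 kN
Superposition: R_A = 61/6 kN, R_B = 137/6 kN

R_A = 61/6 kN, R_B = 137/6 kN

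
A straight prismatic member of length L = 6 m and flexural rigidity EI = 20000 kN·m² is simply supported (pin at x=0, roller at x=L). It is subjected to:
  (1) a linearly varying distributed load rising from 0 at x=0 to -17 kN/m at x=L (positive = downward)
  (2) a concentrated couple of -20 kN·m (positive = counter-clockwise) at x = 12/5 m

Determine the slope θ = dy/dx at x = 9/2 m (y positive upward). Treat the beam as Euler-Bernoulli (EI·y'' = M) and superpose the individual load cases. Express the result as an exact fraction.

θ(9/2) = -58451/25600000 rad

Load 1 — triangular load w₀=-17 kN/m (0→w₀ over full span):
  θ_1 = -w₀(7L⁴-30L²x²+15x⁴)/(360LEI) = -(-17)·(7·6⁴-30·6²·(9/2)²+15·(9/2)⁴)/(360·6·20000) = -66963/25600000 rad
Load 2 — applied couple M₀=-20 kN·m at a=12/5 m (b=L-a=18/5):
  θ_2 = (M₀x²/(2L)-M₀(x-a)+C₁)/EI  [x>a] with C₁=M₀(3b²-L²)/(6L)=-8/5 = ((-20)·(9/2)²/(2·6)-(-20)·((9/2)-(12/5))+(-8/5))/20000 = 133/400000 rad
Superposition: θ = Σ θ_i = -58451/25600000 rad ≈ -0.002283 rad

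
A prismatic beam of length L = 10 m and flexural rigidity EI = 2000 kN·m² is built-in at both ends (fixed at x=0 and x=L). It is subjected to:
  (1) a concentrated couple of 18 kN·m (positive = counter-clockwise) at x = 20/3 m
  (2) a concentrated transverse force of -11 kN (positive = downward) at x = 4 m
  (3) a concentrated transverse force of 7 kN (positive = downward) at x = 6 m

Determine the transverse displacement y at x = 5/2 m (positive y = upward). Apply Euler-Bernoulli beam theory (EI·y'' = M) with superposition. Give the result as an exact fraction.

y(5/2) = 37/19200 m

Load 1 — applied couple M₀=18 kN·m at a=20/3 m (b=L-a=10/3):
  y_1 = (R_Ax³/6 - M_Ax²/2)/EI  [x≤a] with R_A=12/5, M_A=6 = ((12/5)·(5/2)³/6 - 6·(5/2)²/2)/2000 = -1/160 m
Load 2 — point force P=-11 kN at a=4 m (b=L-a=6):
  y_2 = -Pb²x²(3aL-(3a+b)x)/(6L³EI)  [x≤a] = -(-11)·6²·(5/2)²·(3·4·10-(3·4+6)·(5/2))/(6·10³·2000) = 99/6400 m
Load 3 — point force P=7 kN at a=6 m (b=L-a=4):
  y_3 = -Pb²x²(3aL-(3a+b)x)/(6L³EI)  [x≤a] = -7·4²·(5/2)²·(3·6·10-(3·6+4)·(5/2))/(6·10³·2000) = -7/960 m
Superposition: y = Σ y_i = 37/19200 m ≈ 0.001927 m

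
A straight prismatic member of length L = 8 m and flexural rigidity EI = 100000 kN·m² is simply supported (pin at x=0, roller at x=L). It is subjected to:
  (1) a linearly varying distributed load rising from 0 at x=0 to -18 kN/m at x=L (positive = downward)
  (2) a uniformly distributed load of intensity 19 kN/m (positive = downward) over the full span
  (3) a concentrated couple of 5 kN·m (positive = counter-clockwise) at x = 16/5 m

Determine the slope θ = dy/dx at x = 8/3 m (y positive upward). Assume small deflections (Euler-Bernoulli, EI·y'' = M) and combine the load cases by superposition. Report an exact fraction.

θ(8/3) = -9497/10125000 rad

Load 1 — triangular load w₀=-18 kN/m (0→w₀ over full span):
  θ_1 = -w₀(7L⁴-30L²x²+15x⁴)/(360LEI) = -(-18)·(7·8⁴-30·8²·(8/3)²+15·(8/3)⁴)/(360·8·100000) = 416/421875 rad
Load 2 — uniform load w=19 kN/m over full span:
  θ_2 = -w(L³-6Lx²+4x³)/(24EI) = -19·(8³-6·8·(8/3)²+4·(8/3)³)/(24·100000) = -494/253125 rad
Load 3 — applied couple M₀=5 kN·m at a=16/5 m (b=L-a=24/5):
  θ_3 = (M₀x²/(2L)+C₁)/EI  [x≤a] with C₁=M₀(3b²-L²)/(6L)=8/15 = (5·(8/3)²/(2·8)+(8/15))/100000 = 31/1125000 rad
Superposition: θ = Σ θ_i = -9497/10125000 rad ≈ -0.000938 rad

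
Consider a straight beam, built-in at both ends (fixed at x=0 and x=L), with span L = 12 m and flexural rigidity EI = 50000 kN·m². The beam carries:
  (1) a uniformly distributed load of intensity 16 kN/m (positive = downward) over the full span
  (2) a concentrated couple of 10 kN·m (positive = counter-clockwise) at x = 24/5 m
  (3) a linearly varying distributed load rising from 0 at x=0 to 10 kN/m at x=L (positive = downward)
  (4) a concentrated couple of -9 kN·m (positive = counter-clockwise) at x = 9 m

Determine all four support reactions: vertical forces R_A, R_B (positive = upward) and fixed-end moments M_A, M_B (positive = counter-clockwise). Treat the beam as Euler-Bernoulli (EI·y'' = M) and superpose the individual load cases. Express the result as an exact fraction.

Load 1 — uniform load w=16 kN/m over full span:
  R_A = wL/2 = 16·12/2 = 96 kN
  M_A = wL²/12 = 16·12²/12 = 192 kN·m
  R_B = wL/2 = 16·12/2 = 96 kN
  M_B = -wL²/12 = -16·12²/12 = -192 kN·m
Load 2 — applied couple M₀=10 kN·m at a=24/5 m (b=L-a=36/5):
  R_A = 6M₀ab/L³ = 6·10·(24/5)·(36/5)/12³ = 6/5 kN
  M_A = M₀b(2a-b)/L² = 10·(36/5)·(2·(24/5)-(36/5))/12² = 6/5 kN·m
  R_B = -6M₀ab/L³ = -6·10·(24/5)·(36/5)/12³ = -6/5 kN
  M_B = M₀a(2b-a)/L² = 10·(24/5)·(2·(36/5)-(24/5))/12² = 16/5 kN·m
Load 3 — triangular load w₀=10 kN/m (0→w₀ over full span):
  R_A = 3w₀L/20 = 3·10·12/20 = 18 kN
  M_A = w₀L²/30 = 10·12²/30 = 48 kN·m
  R_B = 7w₀L/20 = 7·10·12/20 = 42 kN
  M_B = -w₀L²/20 = -10·12²/20 = -72 kN·m
Load 4 — applied couple M₀=-9 kN·m at a=9 m (b=L-a=3):
  R_A = 6M₀ab/L³ = 6·(-9)·9·3/12³ = -27/32 kN
  M_A = M₀b(2a-b)/L² = (-9)·3·(2·9-3)/12² = -45/16 kN·m
  R_B = -6M₀ab/L³ = -6·(-9)·9·3/12³ = 27/32 kN
  M_B = M₀a(2b-a)/L² = (-9)·9·(2·3-9)/12² = 27/16 kN·m
Superposition: R_A = 18297/160 kN, M_A = 19071/80 kN·m, R_B = 22023/160 kN, M_B = -20729/80 kN·m

R_A = 18297/160 kN, M_A = 19071/80 kN·m, R_B = 22023/160 kN, M_B = -20729/80 kN·m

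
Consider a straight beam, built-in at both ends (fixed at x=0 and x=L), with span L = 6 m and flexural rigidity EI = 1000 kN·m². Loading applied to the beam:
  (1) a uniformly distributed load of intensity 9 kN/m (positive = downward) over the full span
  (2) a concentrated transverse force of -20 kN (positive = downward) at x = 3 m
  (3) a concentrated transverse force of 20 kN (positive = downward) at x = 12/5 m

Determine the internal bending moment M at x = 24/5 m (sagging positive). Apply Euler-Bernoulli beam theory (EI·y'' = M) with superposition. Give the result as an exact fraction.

Load 1 — uniform load w=9 kN/m over full span:
  M_1 = wLx/2 - wL²/12 - wx²/2 = 9·6·(24/5)/2 - 9·6²/12 - 9·(24/5)²/2 = -27/25 kN·m
Load 2 — point force P=-20 kN at a=3 m (b=L-a=3):
  M_2 = Pa²(a+3b)(L-x)/L³ - Pa²b/L²  [x>a] = (-20)·3²·(3+3·3)·(6-(24/5))/6³ - (-20)·3²·3/6² = 3 kN·m
Load 3 — point force P=20 kN at a=12/5 m (b=L-a=18/5):
  M_3 = Pa²(a+3b)(L-x)/L³ - Pa²b/L²  [x>a] = 20·(12/5)²·((12/5)+3·(18/5))·(6-(24/5))/6³ - 20·(12/5)²·(18/5)/6² = -384/125 kN·m
Superposition: M = Σ M_i = -144/125 kN·m ≈ -1.152000 kN·m

M(24/5) = -144/125 kN·m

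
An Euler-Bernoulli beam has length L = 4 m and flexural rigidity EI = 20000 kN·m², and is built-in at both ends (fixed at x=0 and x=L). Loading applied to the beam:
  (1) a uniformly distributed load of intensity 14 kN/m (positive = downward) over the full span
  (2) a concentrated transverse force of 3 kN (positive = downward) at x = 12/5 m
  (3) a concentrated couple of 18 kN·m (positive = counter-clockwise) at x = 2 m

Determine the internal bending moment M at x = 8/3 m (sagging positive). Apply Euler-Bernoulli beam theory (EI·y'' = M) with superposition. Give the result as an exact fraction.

Load 1 — uniform load w=14 kN/m over full span:
  M_1 = wLx/2 - wL²/12 - wx²/2 = 14·4·(8/3)/2 - 14·4²/12 - 14·(8/3)²/2 = 56/9 kN·m
Load 2 — point force P=3 kN at a=12/5 m (b=L-a=8/5):
  M_2 = Pa²(a+3b)(L-x)/L³ - Pa²b/L²  [x>a] = 3·(12/5)²·((12/5)+3·(8/5))·(4-(8/3))/4³ - 3·(12/5)²·(8/5)/4² = 108/125 kN·m
Load 3 — applied couple M₀=18 kN·m at a=2 m (b=L-a=2):
  M_3 = R_Ax - M_A - M₀  [x>a] with R_A=27/4, M_A=9/2 = (27/4)·(8/3) - (9/2) - 18 = -9/2 kN·m
Superposition: M = Σ M_i = 5819/2250 kN·m ≈ 2.586222 kN·m

M(8/3) = 5819/2250 kN·m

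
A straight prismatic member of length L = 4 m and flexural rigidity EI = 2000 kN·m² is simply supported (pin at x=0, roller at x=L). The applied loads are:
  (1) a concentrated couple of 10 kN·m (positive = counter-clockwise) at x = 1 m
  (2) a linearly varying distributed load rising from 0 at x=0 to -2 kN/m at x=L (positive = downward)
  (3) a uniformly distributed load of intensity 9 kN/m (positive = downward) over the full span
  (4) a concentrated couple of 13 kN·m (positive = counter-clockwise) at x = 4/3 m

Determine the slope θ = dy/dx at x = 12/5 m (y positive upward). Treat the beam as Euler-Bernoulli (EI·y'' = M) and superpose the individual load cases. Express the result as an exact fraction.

Load 1 — applied couple M₀=10 kN·m at a=1 m (b=L-a=3):
  θ_1 = (M₀x²/(2L)-M₀(x-a)+C₁)/EI  [x>a] with C₁=M₀(3b²-L²)/(6L)=55/12 = (10·(12/5)²/(2·4)-10·((12/5)-1)+(55/12))/2000 = -133/120000 rad
Load 2 — triangular load w₀=-2 kN/m (0→w₀ over full span):
  θ_2 = -w₀(7L⁴-30L²x²+15x⁴)/(360LEI) = -(-2)·(7·4⁴-30·4²·(12/5)²+15·(12/5)⁴)/(360·4·2000) = -232/703125 rad
Load 3 — uniform load w=9 kN/m over full span:
  θ_3 = -w(L³-6Lx²+4x³)/(24EI) = -9·(4³-6·4·(12/5)²+4·(12/5)³)/(24·2000) = 111/31250 rad
Load 4 — applied couple M₀=13 kN·m at a=4/3 m (b=L-a=8/3):
  θ_4 = (M₀x²/(2L)-M₀(x-a)+C₁)/EI  [x>a] with C₁=M₀(3b²-L²)/(6L)=26/9 = (13·(12/5)²/(2·4)-13·((12/5)-(4/3))+(26/9))/2000 = -91/112500 rad
Superposition: θ = Σ θ_i = 58717/45000000 rad ≈ 0.001305 rad

θ(12/5) = 58717/45000000 rad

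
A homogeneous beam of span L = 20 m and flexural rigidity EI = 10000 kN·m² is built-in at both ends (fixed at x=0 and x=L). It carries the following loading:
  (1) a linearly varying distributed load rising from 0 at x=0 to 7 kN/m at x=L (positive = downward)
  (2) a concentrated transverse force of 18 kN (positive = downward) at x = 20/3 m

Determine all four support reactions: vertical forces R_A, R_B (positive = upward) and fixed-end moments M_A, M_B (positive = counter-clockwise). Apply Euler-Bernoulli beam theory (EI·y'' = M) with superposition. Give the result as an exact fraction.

R_A = 103/3 kN, M_A = 440/3 kN·m, R_B = 161/3 kN, M_B = -500/3 kN·m

Load 1 — triangular load w₀=7 kN/m (0→w₀ over full span):
  R_A = 3w₀L/20 = 3·7·20/20 = 21 kN
  M_A = w₀L²/30 = 7·20²/30 = 280/3 kN·m
  R_B = 7w₀L/20 = 7·7·20/20 = 49 kN
  M_B = -w₀L²/20 = -7·20²/20 = -140 kN·m
Load 2 — point force P=18 kN at a=20/3 m (b=L-a=40/3):
  R_A = Pb²(3a+b)/L³ = 18·(40/3)²·(3·(20/3)+(40/3))/20³ = 40/3 kN
  M_A = Pab²/L² = 18·(20/3)·(40/3)²/20² = 160/3 kN·m
  R_B = Pa²(a+3b)/L³ = 18·(20/3)²·((20/3)+3·(40/3))/20³ = 14/3 kN
  M_B = -Pa²b/L² = -18·(20/3)²·(40/3)/20² = -80/3 kN·m
Superposition: R_A = 103/3 kN, M_A = 440/3 kN·m, R_B = 161/3 kN, M_B = -500/3 kN·m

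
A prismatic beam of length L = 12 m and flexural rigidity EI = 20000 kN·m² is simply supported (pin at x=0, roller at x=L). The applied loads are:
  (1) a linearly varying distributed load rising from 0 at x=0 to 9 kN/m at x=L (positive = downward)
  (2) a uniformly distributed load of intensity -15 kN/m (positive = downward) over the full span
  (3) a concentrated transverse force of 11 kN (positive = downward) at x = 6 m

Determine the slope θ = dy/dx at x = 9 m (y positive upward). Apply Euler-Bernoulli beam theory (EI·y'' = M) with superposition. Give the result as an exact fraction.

Load 1 — triangular load w₀=9 kN/m (0→w₀ over full span):
  θ_1 = -w₀(7L⁴-30L²x²+15x⁴)/(360LEI) = -9·(7·12⁴-30·12²·9²+15·9⁴)/(360·12·20000) = 35451/3200000 rad
Load 2 — uniform load w=-15 kN/m over full span:
  θ_2 = -w(L³-6Lx²+4x³)/(24EI) = -(-15)·(12³-6·12·9²+4·9³)/(24·20000) = -297/8000 rad
Load 3 — point force P=11 kN at a=6 m (b=L-a=6):
  θ_3 = -Pa(2L²-6Lx+3x²+a²)/(6LEI)  [x>a] = -11·6·(2·12²-6·12·9+3·9²+6²)/(6·12·20000) = 297/80000 rad
Superposition: θ = Σ θ_i = -71469/3200000 rad ≈ -0.022334 rad

θ(9) = -71469/3200000 rad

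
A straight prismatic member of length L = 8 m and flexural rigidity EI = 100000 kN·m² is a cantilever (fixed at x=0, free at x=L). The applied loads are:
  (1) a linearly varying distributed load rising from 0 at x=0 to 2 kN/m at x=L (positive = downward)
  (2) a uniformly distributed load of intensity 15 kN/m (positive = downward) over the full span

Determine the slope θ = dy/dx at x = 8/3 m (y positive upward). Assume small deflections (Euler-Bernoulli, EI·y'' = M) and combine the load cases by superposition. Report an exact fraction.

θ(8/3) = -7492/759375 rad

Load 1 — triangular load w₀=2 kN/m (0→w₀ over full span):
  θ_1 = (w₀Lx²/4-w₀L²x/3-w₀x⁴/(24L))/EI = (2·8·(8/3)²/4-2·8²·(8/3)/3-2·(8/3)⁴/(24·8))/100000 = -652/759375 rad
Load 2 — uniform load w=15 kN/m over full span:
  θ_2 = -wx(x²-3Lx+3L²)/(6EI) = -15·(8/3)·((8/3)²-3·8·(8/3)+3·8²)/(6·100000) = -152/16875 rad
Superposition: θ = Σ θ_i = -7492/759375 rad ≈ -0.009866 rad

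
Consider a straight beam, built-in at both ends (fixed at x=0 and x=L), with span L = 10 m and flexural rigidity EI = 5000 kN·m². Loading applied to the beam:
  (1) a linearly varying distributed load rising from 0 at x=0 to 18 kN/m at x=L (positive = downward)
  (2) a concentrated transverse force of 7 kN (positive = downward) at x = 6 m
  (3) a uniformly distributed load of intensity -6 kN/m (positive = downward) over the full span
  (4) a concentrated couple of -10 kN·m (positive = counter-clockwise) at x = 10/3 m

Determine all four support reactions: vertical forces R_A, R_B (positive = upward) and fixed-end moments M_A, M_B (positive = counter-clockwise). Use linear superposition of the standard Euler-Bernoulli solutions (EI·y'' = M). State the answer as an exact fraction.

R_A = -701/375 kN, M_A = 418/25 kN·m, R_B = 14576/375 kN, M_B = -4006/75 kN·m

Load 1 — triangular load w₀=18 kN/m (0→w₀ over full span):
  R_A = 3w₀L/20 = 3·18·10/20 = 27 kN
  M_A = w₀L²/30 = 18·10²/30 = 60 kN·m
  R_B = 7w₀L/20 = 7·18·10/20 = 63 kN
  M_B = -w₀L²/20 = -18·10²/20 = -90 kN·m
Load 2 — point force P=7 kN at a=6 m (b=L-a=4):
  R_A = Pb²(3a+b)/L³ = 7·4²·(3·6+4)/10³ = 308/125 kN
  M_A = Pab²/L² = 7·6·4²/10² = 168/25 kN·m
  R_B = Pa²(a+3b)/L³ = 7·6²·(6+3·4)/10³ = 567/125 kN
  M_B = -Pa²b/L² = -7·6²·4/10² = -252/25 kN·m
Load 3 — uniform load w=-6 kN/m over full span:
  R_A = wL/2 = (-6)·10/2 = -30 kN
  M_A = wL²/12 = (-6)·10²/12 = -50 kN·m
  R_B = wL/2 = (-6)·10/2 = -30 kN
  M_B = -wL²/12 = -(-6)·10²/12 = 50 kN·m
Load 4 — applied couple M₀=-10 kN·m at a=10/3 m (b=L-a=20/3):
  R_A = 6M₀ab/L³ = 6·(-10)·(10/3)·(20/3)/10³ = -4/3 kN
  M_A = M₀b(2a-b)/L² = (-10)·(20/3)·(2·(10/3)-(20/3))/10² = 0 kN·m
  R_B = -6M₀ab/L³ = -6·(-10)·(10/3)·(20/3)/10³ = 4/3 kN
  M_B = M₀a(2b-a)/L² = (-10)·(10/3)·(2·(20/3)-(10/3))/10² = -10/3 kN·m
Superposition: R_A = -701/375 kN, M_A = 418/25 kN·m, R_B = 14576/375 kN, M_B = -4006/75 kN·m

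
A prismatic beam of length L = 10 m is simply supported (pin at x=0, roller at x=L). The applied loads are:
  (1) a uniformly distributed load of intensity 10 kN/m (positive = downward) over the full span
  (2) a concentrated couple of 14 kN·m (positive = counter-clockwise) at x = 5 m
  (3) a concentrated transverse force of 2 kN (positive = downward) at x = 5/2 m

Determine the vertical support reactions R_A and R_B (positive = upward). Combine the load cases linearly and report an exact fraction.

Load 1 — uniform load w=10 kN/m over full span:
  R_A = wL/2 = 10·10/2 = 50 kN
  R_B = wL/2 = 10·10/2 = 50 kN
Load 2 — applied couple M₀=14 kN·m at a=5 m (b=L-a=5):
  R_A = M₀/L = 14/10 = 7/5 kN
  R_B = -M₀/L = -14/10 = -7/5 kN
Load 3 — point force P=2 kN at a=5/2 m (b=L-a=15/2):
  R_A = Pb/L = 2·(15/2)/10 = 3/2 kN
  R_B = Pa/L = 2·(5/2)/10 = 1/2 kN
Superposition: R_A = 529/10 kN, R_B = 491/10 kN

R_A = 529/10 kN, R_B = 491/10 kN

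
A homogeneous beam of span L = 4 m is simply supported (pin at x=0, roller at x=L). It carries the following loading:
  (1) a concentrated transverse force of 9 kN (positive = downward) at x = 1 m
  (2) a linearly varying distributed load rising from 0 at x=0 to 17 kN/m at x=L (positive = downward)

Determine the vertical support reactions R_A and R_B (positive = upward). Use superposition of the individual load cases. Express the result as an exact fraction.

R_A = 217/12 kN, R_B = 299/12 kN

Load 1 — point force P=9 kN at a=1 m (b=L-a=3):
  R_A = Pb/L = 9·3/4 = 27/4 kN
  R_B = Pa/L = 9·1/4 = 9/4 kN
Load 2 — triangular load w₀=17 kN/m (0→w₀ over full span):
  R_A = w₀L/6 = 17·4/6 = 34/3 kN
  R_B = w₀L/3 = 17·4/3 = 68/3 kN
Superposition: R_A = 217/12 kN, R_B = 299/12 kN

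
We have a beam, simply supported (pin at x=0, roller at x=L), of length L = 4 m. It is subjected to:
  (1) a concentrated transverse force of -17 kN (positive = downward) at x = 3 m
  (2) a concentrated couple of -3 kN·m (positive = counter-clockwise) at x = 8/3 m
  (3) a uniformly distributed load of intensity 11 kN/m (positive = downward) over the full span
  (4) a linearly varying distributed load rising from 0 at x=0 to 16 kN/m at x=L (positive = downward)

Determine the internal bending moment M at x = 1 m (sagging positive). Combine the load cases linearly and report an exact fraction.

M(1) = 43/2 kN·m

Load 1 — point force P=-17 kN at a=3 m (b=L-a=1):
  M_1 = Pbx/L  [x≤a] = (-17)·1·1/4 = -17/4 kN·m
Load 2 — applied couple M₀=-3 kN·m at a=8/3 m (b=L-a=4/3):
  M_2 = M₀x/L  [x≤a] = (-3)·1/4 = -3/4 kN·m
Load 3 — uniform load w=11 kN/m over full span:
  M_3 = wx(L-x)/2 = 11·1·(4-1)/2 = 33/2 kN·m
Load 4 — triangular load w₀=16 kN/m (0→w₀ over full span):
  M_4 = w₀Lx/6 - w₀x³/(6L) = 16·4·1/6 - 16·1³/(6·4) = 10 kN·m
Superposition: M = Σ M_i = 43/2 kN·m ≈ 21.500000 kN·m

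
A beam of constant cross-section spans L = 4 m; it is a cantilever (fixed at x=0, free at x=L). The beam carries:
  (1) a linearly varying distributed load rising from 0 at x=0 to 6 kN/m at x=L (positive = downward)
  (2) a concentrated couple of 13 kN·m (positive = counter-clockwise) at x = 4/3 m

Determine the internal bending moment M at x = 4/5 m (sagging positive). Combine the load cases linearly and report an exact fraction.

Load 1 — triangular load w₀=6 kN/m (0→w₀ over full span):
  M_1 = w₀Lx/2 - w₀L²/3 - w₀x³/(6L) = 6·4·(4/5)/2 - 6·4²/3 - 6·(4/5)³/(6·4) = -2816/125 kN·m
Load 2 — applied couple M₀=13 kN·m at a=4/3 m (b=L-a=8/3):
  M_2 = M₀  [x≤a] = 13 = 13 kN·m
Superposition: M = Σ M_i = -1191/125 kN·m ≈ -9.528000 kN·m

M(4/5) = -1191/125 kN·m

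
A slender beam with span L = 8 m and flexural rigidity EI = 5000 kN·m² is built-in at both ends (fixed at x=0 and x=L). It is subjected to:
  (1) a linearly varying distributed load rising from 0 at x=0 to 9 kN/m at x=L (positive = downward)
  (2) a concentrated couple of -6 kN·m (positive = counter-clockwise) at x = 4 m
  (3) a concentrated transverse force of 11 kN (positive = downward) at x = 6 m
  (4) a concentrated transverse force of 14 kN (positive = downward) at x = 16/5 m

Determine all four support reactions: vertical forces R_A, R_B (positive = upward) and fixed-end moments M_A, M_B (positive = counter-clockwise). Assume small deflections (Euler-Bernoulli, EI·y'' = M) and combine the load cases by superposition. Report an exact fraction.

Load 1 — triangular load w₀=9 kN/m (0→w₀ over full span):
  R_A = 3w₀L/20 = 3·9·8/20 = 54/5 kN
  M_A = w₀L²/30 = 9·8²/30 = 96/5 kN·m
  R_B = 7w₀L/20 = 7·9·8/20 = 126/5 kN
  M_B = -w₀L²/20 = -9·8²/20 = -144/5 kN·m
Load 2 — applied couple M₀=-6 kN·m at a=4 m (b=L-a=4):
  R_A = 6M₀ab/L³ = 6·(-6)·4·4/8³ = -9/8 kN
  M_A = M₀b(2a-b)/L² = (-6)·4·(2·4-4)/8² = -3/2 kN·m
  R_B = -6M₀ab/L³ = -6·(-6)·4·4/8³ = 9/8 kN
  M_B = M₀a(2b-a)/L² = (-6)·4·(2·4-4)/8² = -3/2 kN·m
Load 3 — point force P=11 kN at a=6 m (b=L-a=2):
  R_A = Pb²(3a+b)/L³ = 11·2²·(3·6+2)/8³ = 55/32 kN
  M_A = Pab²/L² = 11·6·2²/8² = 33/8 kN·m
  R_B = Pa²(a+3b)/L³ = 11·6²·(6+3·2)/8³ = 297/32 kN
  M_B = -Pa²b/L² = -11·6²·2/8² = -99/8 kN·m
Load 4 — point force P=14 kN at a=16/5 m (b=L-a=24/5):
  R_A = Pb²(3a+b)/L³ = 14·(24/5)²·(3·(16/5)+(24/5))/8³ = 1134/125 kN
  M_A = Pab²/L² = 14·(16/5)·(24/5)²/8² = 2016/125 kN·m
  R_B = Pa²(a+3b)/L³ = 14·(16/5)²·((16/5)+3·(24/5))/8³ = 616/125 kN
  M_B = -Pa²b/L² = -14·(16/5)²·(24/5)/8² = -1344/125 kN·m
Superposition: R_A = 81863/4000 kN, M_A = 37953/1000 kN·m, R_B = 162137/4000 kN, M_B = -53427/1000 kN·m

R_A = 81863/4000 kN, M_A = 37953/1000 kN·m, R_B = 162137/4000 kN, M_B = -53427/1000 kN·m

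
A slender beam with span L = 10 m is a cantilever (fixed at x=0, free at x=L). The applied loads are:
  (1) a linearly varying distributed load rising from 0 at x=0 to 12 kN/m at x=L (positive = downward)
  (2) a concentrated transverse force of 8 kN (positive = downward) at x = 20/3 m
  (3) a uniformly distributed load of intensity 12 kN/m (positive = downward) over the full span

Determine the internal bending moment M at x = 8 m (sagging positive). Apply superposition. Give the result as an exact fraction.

Load 1 — triangular load w₀=12 kN/m (0→w₀ over full span):
  M_1 = w₀Lx/2 - w₀L²/3 - w₀x³/(6L) = 12·10·8/2 - 12·10²/3 - 12·8³/(6·10) = -112/5 kN·m
Load 2 — point force P=8 kN at a=20/3 m (b=L-a=10/3):
  M_2 = 0  [x>a] = 0 kN·m
Load 3 — uniform load w=12 kN/m over full span:
  M_3 = -w(L-x)²/2 = -12·(10-8)²/2 = -24 kN·m
Superposition: M = Σ M_i = -232/5 kN·m ≈ -46.400000 kN·m

M(8) = -232/5 kN·m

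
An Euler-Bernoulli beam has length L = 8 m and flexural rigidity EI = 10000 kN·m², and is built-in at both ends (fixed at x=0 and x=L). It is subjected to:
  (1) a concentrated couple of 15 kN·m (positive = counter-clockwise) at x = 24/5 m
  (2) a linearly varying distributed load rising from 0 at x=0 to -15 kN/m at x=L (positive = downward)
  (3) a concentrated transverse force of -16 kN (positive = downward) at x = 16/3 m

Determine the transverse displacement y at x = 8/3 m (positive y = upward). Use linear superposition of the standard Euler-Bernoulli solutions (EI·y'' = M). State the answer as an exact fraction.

Load 1 — applied couple M₀=15 kN·m at a=24/5 m (b=L-a=16/5):
  y_1 = (R_Ax³/6 - M_Ax²/2)/EI  [x≤a] with R_A=27/10, M_A=24/5 = ((27/10)·(8/3)³/6 - (24/5)·(8/3)²/2)/10000 = -8/9375 m
Load 2 — triangular load w₀=-15 kN/m (0→w₀ over full span):
  y_2 = -w₀x²(L-x)²(x+2L)/(120LEI) = -(-15)·(8/3)²·(8-(8/3))²·((8/3)+2·8)/(120·8·10000) = 896/151875 m
Load 3 — point force P=-16 kN at a=16/3 m (b=L-a=8/3):
  y_3 = -Pb²x²(3aL-(3a+b)x)/(6L³EI)  [x≤a] = -(-16)·(8/3)²·(8/3)²·(3·(16/3)·8-(3·(16/3)+(8/3))·(8/3))/(6·8³·10000) = 2816/1366875 m
Superposition: y = Σ y_i = 48568/6834375 m ≈ 0.007106 m

y(8/3) = 48568/6834375 m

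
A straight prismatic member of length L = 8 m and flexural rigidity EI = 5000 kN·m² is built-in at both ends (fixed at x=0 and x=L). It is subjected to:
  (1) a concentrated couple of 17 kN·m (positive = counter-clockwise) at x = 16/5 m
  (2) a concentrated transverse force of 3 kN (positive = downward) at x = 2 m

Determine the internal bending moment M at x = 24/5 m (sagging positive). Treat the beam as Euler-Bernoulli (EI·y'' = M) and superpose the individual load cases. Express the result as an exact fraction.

M(24/5) = -3977/1000 kN·m

Load 1 — applied couple M₀=17 kN·m at a=16/5 m (b=L-a=24/5):
  M_1 = R_Ax - M_A - M₀  [x>a] with R_A=153/50, M_A=51/25 = (153/50)·(24/5) - (51/25) - 17 = -544/125 kN·m
Load 2 — point force P=3 kN at a=2 m (b=L-a=6):
  M_2 = Pa²(a+3b)(L-x)/L³ - Pa²b/L²  [x>a] = 3·2²·(2+3·6)·(8-(24/5))/8³ - 3·2²·6/8² = 3/8 kN·m
Superposition: M = Σ M_i = -3977/1000 kN·m ≈ -3.977000 kN·m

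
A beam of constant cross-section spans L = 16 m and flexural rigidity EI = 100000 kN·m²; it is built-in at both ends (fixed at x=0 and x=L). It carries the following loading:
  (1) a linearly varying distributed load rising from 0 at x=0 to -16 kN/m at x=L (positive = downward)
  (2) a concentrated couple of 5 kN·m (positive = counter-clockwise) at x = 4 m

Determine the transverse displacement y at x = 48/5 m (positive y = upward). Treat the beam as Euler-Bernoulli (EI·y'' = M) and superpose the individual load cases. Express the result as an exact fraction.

y(48/5) = 647101/48828125 m

Load 1 — triangular load w₀=-16 kN/m (0→w₀ over full span):
  y_1 = -w₀x²(L-x)²(x+2L)/(120LEI) = -(-16)·(48/5)²·(16-(48/5))²·((48/5)+2·16)/(120·16·100000) = 638976/48828125 m
Load 2 — applied couple M₀=5 kN·m at a=4 m (b=L-a=12):
  y_2 = (R_Ax³/6 - M_Ax²/2 - M₀(x-a)²/2)/EI  [x>a] with R_A=45/128, M_A=-15/16 = ((45/128)·(48/5)³/6 - (-15/16)·(48/5)²/2 - 5·((48/5)-4)²/2)/100000 = 13/78125 m
Superposition: y = Σ y_i = 647101/48828125 m ≈ 0.013253 m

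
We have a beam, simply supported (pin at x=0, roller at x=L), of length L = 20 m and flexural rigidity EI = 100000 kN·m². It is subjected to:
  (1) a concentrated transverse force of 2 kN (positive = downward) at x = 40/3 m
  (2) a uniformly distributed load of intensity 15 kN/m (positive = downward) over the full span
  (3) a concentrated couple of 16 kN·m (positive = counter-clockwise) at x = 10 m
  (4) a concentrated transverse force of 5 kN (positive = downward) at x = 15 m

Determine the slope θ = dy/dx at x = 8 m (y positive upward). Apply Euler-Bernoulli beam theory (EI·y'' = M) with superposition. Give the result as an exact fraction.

Load 1 — point force P=2 kN at a=40/3 m (b=L-a=20/3):
  θ_1 = -Pb(L²-b²-3x²)/(6LEI)  [x≤a] = -2·(20/3)·(20²-(20/3)²-3·8²)/(6·20·100000) = -46/253125 rad
Load 2 — uniform load w=15 kN/m over full span:
  θ_2 = -w(L³-6Lx²+4x³)/(24EI) = -15·(20³-6·20·8²+4·8³)/(24·100000) = -37/2500 rad
Load 3 — applied couple M₀=16 kN·m at a=10 m (b=L-a=10):
  θ_3 = (M₀x²/(2L)+C₁)/EI  [x≤a] with C₁=M₀(3b²-L²)/(6L)=-40/3 = (16·8²/(2·20)+(-40/3))/100000 = 23/187500 rad
Load 4 — point force P=5 kN at a=15 m (b=L-a=5):
  θ_4 = -Pb(L²-b²-3x²)/(6LEI)  [x≤a] = -5·5·(20²-5²-3·8²)/(6·20·100000) = -61/160000 rad
Superposition: θ = Σ θ_i = -4937861/324000000 rad ≈ -0.015240 rad

θ(8) = -4937861/324000000 rad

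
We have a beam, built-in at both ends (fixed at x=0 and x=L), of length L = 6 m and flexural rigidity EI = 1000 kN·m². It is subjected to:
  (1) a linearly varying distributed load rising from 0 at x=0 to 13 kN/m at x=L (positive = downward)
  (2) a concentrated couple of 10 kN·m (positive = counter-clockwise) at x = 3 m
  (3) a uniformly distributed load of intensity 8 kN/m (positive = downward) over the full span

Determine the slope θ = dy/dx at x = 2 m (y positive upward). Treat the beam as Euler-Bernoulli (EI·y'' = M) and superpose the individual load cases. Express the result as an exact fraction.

θ(2) = -112/5625 rad

Load 1 — triangular load w₀=13 kN/m (0→w₀ over full span):
  θ_1 = -w₀(2x(L-x)(L-2x)(x+2L)+x²(L-x)²)/(120LEI) = -13·(2·2·(6-2)·(6-2·2)·(2+2·6)+2²·(6-2)²)/(120·6·1000) = -52/5625 rad
Load 2 — applied couple M₀=10 kN·m at a=3 m (b=L-a=3):
  θ_2 = (R_Ax²/2 - M_Ax)/EI  [x≤a] with R_A=5/2, M_A=5/2 = ((5/2)·2²/2 - (5/2)·2)/1000 = 0 rad
Load 3 — uniform load w=8 kN/m over full span:
  θ_3 = -wx(L-x)(L-2x)/(12EI) = -8·2·(6-2)·(6-2·2)/(12·1000) = -4/375 rad
Superposition: θ = Σ θ_i = -112/5625 rad ≈ -0.019911 rad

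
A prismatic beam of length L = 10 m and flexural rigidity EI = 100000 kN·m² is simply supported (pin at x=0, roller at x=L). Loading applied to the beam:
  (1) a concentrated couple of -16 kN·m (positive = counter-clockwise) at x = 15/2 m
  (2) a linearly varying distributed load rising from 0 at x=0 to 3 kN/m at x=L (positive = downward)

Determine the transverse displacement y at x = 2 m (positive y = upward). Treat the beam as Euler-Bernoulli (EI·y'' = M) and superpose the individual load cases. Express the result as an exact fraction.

Load 1 — applied couple M₀=-16 kN·m at a=15/2 m (b=L-a=5/2):
  y_1 = (M₀x³/(6L)+C₁x)/EI  [x≤a] with C₁=M₀(3b²-L²)/(6L)=65/3 = ((-16)·2³/(6·10)+(65/3)·2)/100000 = 103/250000 m
Load 2 — triangular load w₀=3 kN/m (0→w₀ over full span):
  y_2 = -w₀x(7L⁴-10L²x²+3x⁴)/(360LEI) = -3·2·(7·10⁴-10·10²·2²+3·2⁴)/(360·10·100000) = -86/78125 m
Superposition: y = Σ y_i = -861/1250000 m ≈ -0.000689 m

y(2) = -861/1250000 m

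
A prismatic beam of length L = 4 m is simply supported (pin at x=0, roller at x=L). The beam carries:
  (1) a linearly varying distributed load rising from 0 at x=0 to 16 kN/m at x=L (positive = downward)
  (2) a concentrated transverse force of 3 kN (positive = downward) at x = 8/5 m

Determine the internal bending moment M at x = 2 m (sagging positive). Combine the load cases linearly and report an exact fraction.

M(2) = 92/5 kN·m

Load 1 — triangular load w₀=16 kN/m (0→w₀ over full span):
  M_1 = w₀Lx/6 - w₀x³/(6L) = 16·4·2/6 - 16·2³/(6·4) = 16 kN·m
Load 2 — point force P=3 kN at a=8/5 m (b=L-a=12/5):
  M_2 = Pa(L-x)/L  [x>a] = 3·(8/5)·(4-2)/4 = 12/5 kN·m
Superposition: M = Σ M_i = 92/5 kN·m ≈ 18.400000 kN·m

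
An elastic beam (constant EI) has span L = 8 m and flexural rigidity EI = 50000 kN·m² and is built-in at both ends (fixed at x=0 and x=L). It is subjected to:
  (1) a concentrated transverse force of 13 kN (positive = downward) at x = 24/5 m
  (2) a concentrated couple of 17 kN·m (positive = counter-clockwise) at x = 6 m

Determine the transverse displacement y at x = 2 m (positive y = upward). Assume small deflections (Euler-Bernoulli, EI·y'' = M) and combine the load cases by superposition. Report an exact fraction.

y(2) = -5113/12000000 m

Load 1 — point force P=13 kN at a=24/5 m (b=L-a=16/5):
  y_1 = -Pb²x²(3aL-(3a+b)x)/(6L³EI)  [x≤a] = -13·(16/5)²·2²·(3·(24/5)·8-(3·(24/5)+(16/5))·2)/(6·8³·50000) = -13/46875 m
Load 2 — applied couple M₀=17 kN·m at a=6 m (b=L-a=2):
  y_2 = (R_Ax³/6 - M_Ax²/2)/EI  [x≤a] with R_A=153/64, M_A=85/16 = ((153/64)·2³/6 - (85/16)·2²/2)/50000 = -119/800000 m
Superposition: y = Σ y_i = -5113/12000000 m ≈ -0.000426 m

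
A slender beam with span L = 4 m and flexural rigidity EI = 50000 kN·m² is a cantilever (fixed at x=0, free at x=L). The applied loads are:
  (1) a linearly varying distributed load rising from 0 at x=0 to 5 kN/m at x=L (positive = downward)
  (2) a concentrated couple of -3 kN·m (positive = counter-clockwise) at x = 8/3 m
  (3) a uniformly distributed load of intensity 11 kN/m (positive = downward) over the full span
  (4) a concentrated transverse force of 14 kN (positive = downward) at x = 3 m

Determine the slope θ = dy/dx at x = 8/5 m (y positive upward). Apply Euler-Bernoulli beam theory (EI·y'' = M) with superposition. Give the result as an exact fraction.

Load 1 — triangular load w₀=5 kN/m (0→w₀ over full span):
  θ_1 = (w₀Lx²/4-w₀L²x/3-w₀x⁴/(24L))/EI = (5·4·(8/5)²/4-5·4²·(8/5)/3-5·(8/5)⁴/(24·4))/50000 = -236/390625 rad
Load 2 — applied couple M₀=-3 kN·m at a=8/3 m (b=L-a=4/3):
  θ_2 = M₀x/EI  [x≤a] = (-3)·(8/5)/50000 = -3/31250 rad
Load 3 — uniform load w=11 kN/m over full span:
  θ_3 = -wx(x²-3Lx+3L²)/(6EI) = -11·(8/5)·((8/5)²-3·4·(8/5)+3·4²)/(6·50000) = -2156/1171875 rad
Load 4 — point force P=14 kN at a=3 m (b=L-a=1):
  θ_4 = -Px(2a-x)/(2EI)  [x≤a] = -14·(8/5)·(2·3-(8/5))/(2·50000) = -77/78125 rad
Superposition: θ = Σ θ_i = -8263/2343750 rad ≈ -0.003526 rad

θ(8/5) = -8263/2343750 rad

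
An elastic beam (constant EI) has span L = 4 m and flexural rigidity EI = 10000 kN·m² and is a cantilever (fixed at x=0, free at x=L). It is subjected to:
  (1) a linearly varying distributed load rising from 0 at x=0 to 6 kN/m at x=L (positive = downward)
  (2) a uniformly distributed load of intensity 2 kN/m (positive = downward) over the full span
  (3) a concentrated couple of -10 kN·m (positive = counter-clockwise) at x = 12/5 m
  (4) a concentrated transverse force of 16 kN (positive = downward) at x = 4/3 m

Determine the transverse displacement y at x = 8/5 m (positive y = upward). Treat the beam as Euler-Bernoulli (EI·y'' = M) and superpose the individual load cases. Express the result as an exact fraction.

y(8/5) = -6146068/791015625 m

Load 1 — triangular load w₀=6 kN/m (0→w₀ over full span):
  y_1 = (w₀Lx³/12-w₀L²x²/6-w₀x⁵/(120L))/EI = (6·4·(8/5)³/12-6·4²·(8/5)²/6-6·(8/5)⁵/(120·4))/10000 = -32128/9765625 m
Load 2 — uniform load w=2 kN/m over full span:
  y_2 = -wx²(x²-4Lx+6L²)/(24EI) = -2·(8/5)²·((8/5)²-4·4·(8/5)+6·4²)/(24·10000) = -608/390625 m
Load 3 — applied couple M₀=-10 kN·m at a=12/5 m (b=L-a=8/5):
  y_3 = M₀x²/(2EI)  [x≤a] = (-10)·(8/5)²/(2·10000) = -4/3125 m
Load 4 — point force P=16 kN at a=4/3 m (b=L-a=8/3):
  y_4 = -Pa²(3x-a)/(6EI)  [x>a] = -16·(4/3)²·(3·(8/5)-(4/3))/(6·10000) = -416/253125 m
Superposition: y = Σ y_i = -6146068/791015625 m ≈ -0.007770 m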